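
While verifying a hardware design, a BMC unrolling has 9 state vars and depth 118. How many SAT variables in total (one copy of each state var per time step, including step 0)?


BMC unrolls to depth k, creating one copy of each state var for steps 0..k.
Step count = 118 + 1 = 119 (steps 0 through 118)
Vars per step = 9
Total = 9 * 119 = 1071

1071


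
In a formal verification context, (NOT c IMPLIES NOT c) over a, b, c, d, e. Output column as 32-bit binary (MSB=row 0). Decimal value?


Formula: (NOT c IMPLIES NOT c) over a, b, c, d, e (32 rows)
Evaluate each row (bits = a,b,c,d,e, MSB first):
  row 0 [00000]: (NOT 0 IMPLIES NOT 0) -> 1
  row 1 [00001]: (NOT 0 IMPLIES NOT 0) -> 1
  row 2 [00010]: (NOT 0 IMPLIES NOT 0) -> 1
  row 3 [00011]: (NOT 0 IMPLIES NOT 0) -> 1
  row 4 [00100]: (NOT 1 IMPLIES NOT 1) -> 1
  row 5 [00101]: (NOT 1 IMPLIES NOT 1) -> 1
  row 6 [00110]: (NOT 1 IMPLIES NOT 1) -> 1
  row 7 [00111]: (NOT 1 IMPLIES NOT 1) -> 1
  row 8 [01000]: (NOT 0 IMPLIES NOT 0) -> 1
  row 9 [01001]: (NOT 0 IMPLIES NOT 0) -> 1
  row 10 [01010]: (NOT 0 IMPLIES NOT 0) -> 1
  row 11 [01011]: (NOT 0 IMPLIES NOT 0) -> 1
  row 12 [01100]: (NOT 1 IMPLIES NOT 1) -> 1
  row 13 [01101]: (NOT 1 IMPLIES NOT 1) -> 1
  row 14 [01110]: (NOT 1 IMPLIES NOT 1) -> 1
  row 15 [01111]: (NOT 1 IMPLIES NOT 1) -> 1
  row 16 [10000]: (NOT 0 IMPLIES NOT 0) -> 1
  row 17 [10001]: (NOT 0 IMPLIES NOT 0) -> 1
  row 18 [10010]: (NOT 0 IMPLIES NOT 0) -> 1
  row 19 [10011]: (NOT 0 IMPLIES NOT 0) -> 1
  row 20 [10100]: (NOT 1 IMPLIES NOT 1) -> 1
  row 21 [10101]: (NOT 1 IMPLIES NOT 1) -> 1
  row 22 [10110]: (NOT 1 IMPLIES NOT 1) -> 1
  row 23 [10111]: (NOT 1 IMPLIES NOT 1) -> 1
  row 24 [11000]: (NOT 0 IMPLIES NOT 0) -> 1
  row 25 [11001]: (NOT 0 IMPLIES NOT 0) -> 1
  row 26 [11010]: (NOT 0 IMPLIES NOT 0) -> 1
  row 27 [11011]: (NOT 0 IMPLIES NOT 0) -> 1
  row 28 [11100]: (NOT 1 IMPLIES NOT 1) -> 1
  row 29 [11101]: (NOT 1 IMPLIES NOT 1) -> 1
  row 30 [11110]: (NOT 1 IMPLIES NOT 1) -> 1
  row 31 [11111]: (NOT 1 IMPLIES NOT 1) -> 1
Full result column, 4 rows per line (a,b,c fixed per line; d,e runs 00..11 left to right):
  rows 0-3 [a,b,c=000]: 1111  = hex F
  rows 4-7 [a,b,c=001]: 1111  = hex F
  rows 8-11 [a,b,c=010]: 1111  = hex F
  rows 12-15 [a,b,c=011]: 1111  = hex F
  rows 16-19 [a,b,c=100]: 1111  = hex F
  rows 20-23 [a,b,c=101]: 1111  = hex F
  rows 24-27 [a,b,c=110]: 1111  = hex F
  rows 28-31 [a,b,c=111]: 1111  = hex F
Output column (row 0 .. row 31) = 11111111111111111111111111111111
Output column grouped in 4s = 1111 1111 1111 1111 1111 1111 1111 1111 = 0xFFFFFFFF
Convert to decimal digit by digit (value = value*16 + digit):
  F -> 15
  15*16 + 15 (F) = 255
  255*16 + 15 (F) = 4095
  4095*16 + 15 (F) = 65535
  65535*16 + 15 (F) = 1048575
  1048575*16 + 15 (F) = 16777215
  16777215*16 + 15 (F) = 268435455
  268435455*16 + 15 (F) = 4294967295
Decimal = 4294967295

4294967295


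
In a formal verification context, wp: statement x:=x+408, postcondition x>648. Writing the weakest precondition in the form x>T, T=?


Formula: wp(x:=E, P) = P[E/x] (substitute E for x in postcondition)
Step 1: Postcondition: x>648
Step 2: Substitute x+408 for x: x+408>648
Step 3: Solve for x: x > 648-408 = 240

240


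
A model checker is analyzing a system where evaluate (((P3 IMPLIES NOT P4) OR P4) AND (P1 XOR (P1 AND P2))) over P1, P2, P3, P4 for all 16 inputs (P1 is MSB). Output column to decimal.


Formula: (((P3 IMPLIES NOT P4) OR P4) AND (P1 XOR (P1 AND P2))) over P1, P2, P3, P4 (16 rows)
Evaluate each row (bits = P1,P2,P3,P4, MSB first):
  row 0 [0000]: (((0 IMPLIES NOT 0) OR 0) AND (0 XOR (0 AND 0))) -> 0
  row 1 [0001]: (((0 IMPLIES NOT 1) OR 1) AND (0 XOR (0 AND 0))) -> 0
  row 2 [0010]: (((1 IMPLIES NOT 0) OR 0) AND (0 XOR (0 AND 0))) -> 0
  row 3 [0011]: (((1 IMPLIES NOT 1) OR 1) AND (0 XOR (0 AND 0))) -> 0
  row 4 [0100]: (((0 IMPLIES NOT 0) OR 0) AND (0 XOR (0 AND 1))) -> 0
  row 5 [0101]: (((0 IMPLIES NOT 1) OR 1) AND (0 XOR (0 AND 1))) -> 0
  row 6 [0110]: (((1 IMPLIES NOT 0) OR 0) AND (0 XOR (0 AND 1))) -> 0
  row 7 [0111]: (((1 IMPLIES NOT 1) OR 1) AND (0 XOR (0 AND 1))) -> 0
  row 8 [1000]: (((0 IMPLIES NOT 0) OR 0) AND (1 XOR (1 AND 0))) -> 1
  row 9 [1001]: (((0 IMPLIES NOT 1) OR 1) AND (1 XOR (1 AND 0))) -> 1
  row 10 [1010]: (((1 IMPLIES NOT 0) OR 0) AND (1 XOR (1 AND 0))) -> 1
  row 11 [1011]: (((1 IMPLIES NOT 1) OR 1) AND (1 XOR (1 AND 0))) -> 1
  row 12 [1100]: (((0 IMPLIES NOT 0) OR 0) AND (1 XOR (1 AND 1))) -> 0
  row 13 [1101]: (((0 IMPLIES NOT 1) OR 1) AND (1 XOR (1 AND 1))) -> 0
  row 14 [1110]: (((1 IMPLIES NOT 0) OR 0) AND (1 XOR (1 AND 1))) -> 0
  row 15 [1111]: (((1 IMPLIES NOT 1) OR 1) AND (1 XOR (1 AND 1))) -> 0
Full result column, 4 rows per line (P1,P2 fixed per line; P3,P4 runs 00..11 left to right):
  rows 0-3 [P1,P2=00]: 0000  = hex 0
  rows 4-7 [P1,P2=01]: 0000  = hex 0
  rows 8-11 [P1,P2=10]: 1111  = hex F
  rows 12-15 [P1,P2=11]: 0000  = hex 0
Output column (row 0 .. row 15) = 0000000011110000
Output column grouped in 4s = 0000 0000 1111 0000 = 0x00F0
Convert to decimal digit by digit (value = value*16 + digit):
  0 -> 0
  0*16 + 0 = 0
  0*16 + 15 (F) = 15
  15*16 + 0 = 240
Decimal = 240

240


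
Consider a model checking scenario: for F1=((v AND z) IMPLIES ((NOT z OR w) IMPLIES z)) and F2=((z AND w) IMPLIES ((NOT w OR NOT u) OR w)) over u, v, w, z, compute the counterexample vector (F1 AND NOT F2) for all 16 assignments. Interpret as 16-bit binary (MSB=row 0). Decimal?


F1 = ((v AND z) IMPLIES ((NOT z OR w) IMPLIES z))
F2 = ((z AND w) IMPLIES ((NOT w OR NOT u) OR w))
Counterexample to F1=>F2 is where F1=1 and F2=0.
Evaluate each row (bits = u,v,w,z, MSB first):
  row 0 [0000]: F1=1 F2=1 -> F1&~F2 -> 0
  row 1 [0001]: F1=1 F2=1 -> F1&~F2 -> 0
  row 2 [0010]: F1=1 F2=1 -> F1&~F2 -> 0
  row 3 [0011]: F1=1 F2=1 -> F1&~F2 -> 0
  row 4 [0100]: F1=1 F2=1 -> F1&~F2 -> 0
  row 5 [0101]: F1=1 F2=1 -> F1&~F2 -> 0
  row 6 [0110]: F1=1 F2=1 -> F1&~F2 -> 0
  row 7 [0111]: F1=1 F2=1 -> F1&~F2 -> 0
  row 8 [1000]: F1=1 F2=1 -> F1&~F2 -> 0
  row 9 [1001]: F1=1 F2=1 -> F1&~F2 -> 0
  row 10 [1010]: F1=1 F2=1 -> F1&~F2 -> 0
  row 11 [1011]: F1=1 F2=1 -> F1&~F2 -> 0
  row 12 [1100]: F1=1 F2=1 -> F1&~F2 -> 0
  row 13 [1101]: F1=1 F2=1 -> F1&~F2 -> 0
  row 14 [1110]: F1=1 F2=1 -> F1&~F2 -> 0
  row 15 [1111]: F1=1 F2=1 -> F1&~F2 -> 0
Full result column, 4 rows per line (u,v fixed per line; w,z runs 00..11 left to right):
  rows 0-3 [u,v=00]: 0000  = hex 0
  rows 4-7 [u,v=01]: 0000  = hex 0
  rows 8-11 [u,v=10]: 0000  = hex 0
  rows 12-15 [u,v=11]: 0000  = hex 0
Counterexample vector (row 0 .. row 15) = 0000000000000000
Output column grouped in 4s = 0000 0000 0000 0000 = 0x0000
Convert to decimal digit by digit (value = value*16 + digit):
  0 -> 0
  0*16 + 0 = 0
  0*16 + 0 = 0
  0*16 + 0 = 0
Decimal = 0

0


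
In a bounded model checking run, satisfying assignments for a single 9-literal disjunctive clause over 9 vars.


Step 1: Total=2^9=512
Step 2: Unsat when all 9 false: 2^0=1
Step 3: Sat=512-1=511

511


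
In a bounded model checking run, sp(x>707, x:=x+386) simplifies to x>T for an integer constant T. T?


Formula: sp(P, x:=E) = exists old_x. (x = E[old_x/x]) AND P[old_x/x] (old_x is the value of x before the assignment; eliminate old_x by solving x = E[old_x/x] for old_x)
Step 1: Precondition P: x>707, i.e. old_x > 707
Step 2: Assignment gives x = old_x + 386, so old_x = x - 386
Step 3: Substitute into P: x - 386 > 707
Step 4: Simplify: x > 707+386 = 1093

1093


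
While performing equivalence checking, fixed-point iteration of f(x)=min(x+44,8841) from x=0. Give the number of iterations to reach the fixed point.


Step 1: x=0, cap=8841, increment=44
Step 2: x grows by 44 each step until capped at 8841; fixed point is x=8841
Step 3: iterations = ceil(8841/44) = 201

201


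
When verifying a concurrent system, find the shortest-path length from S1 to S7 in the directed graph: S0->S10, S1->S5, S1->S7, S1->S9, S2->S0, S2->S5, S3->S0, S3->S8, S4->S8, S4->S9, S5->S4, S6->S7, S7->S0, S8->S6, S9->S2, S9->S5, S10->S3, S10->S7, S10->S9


BFS layer-by-layer from S1:
  dist 0: {S1}
  dist 1: {S5, S7, S9}
  -> S7 reached at distance 1
Shortest path length = 1

1


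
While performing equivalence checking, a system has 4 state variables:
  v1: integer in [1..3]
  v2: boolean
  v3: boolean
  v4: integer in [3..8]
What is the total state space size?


State space = product of domain sizes of all variables.
Domain sizes:
  v1 (integer in [1..3]): 3
  v2 (boolean): 2
  v3 (boolean): 2
  v4 (integer in [3..8]): 6
Product = 3 * 2 * 2 * 6 = 72

72


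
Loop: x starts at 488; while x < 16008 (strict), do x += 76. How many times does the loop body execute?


Step 1: x goes from 488 toward 16008 by 76; the body runs while x<16008, so iterations = ceil((bound-start)/step)
Step 2: Distance=15520
Step 3: ceil(15520/76)=205

205


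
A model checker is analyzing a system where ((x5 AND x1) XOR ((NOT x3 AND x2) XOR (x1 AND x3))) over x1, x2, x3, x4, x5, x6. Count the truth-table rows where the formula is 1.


Formula: ((x5 AND x1) XOR ((NOT x3 AND x2) XOR (x1 AND x3))) over 6 vars (64 rows)
Evaluate each row (x1, x2, x3, x4, x5, x6 as bits, MSB first):
  row 0 [000000]: ((0 AND 0) XOR ((NOT 0 AND 0) XOR (0 AND 0))) -> 0
  row 1 [000001]: ((0 AND 0) XOR ((NOT 0 AND 0) XOR (0 AND 0))) -> 0
  row 2 [000010]: ((1 AND 0) XOR ((NOT 0 AND 0) XOR (0 AND 0))) -> 0
  row 3 [000011]: ((1 AND 0) XOR ((NOT 0 AND 0) XOR (0 AND 0))) -> 0
  row 4 [000100]: ((0 AND 0) XOR ((NOT 0 AND 0) XOR (0 AND 0))) -> 0
  (every remaining row is evaluated the same way; all 64 results are listed next)
Full result column, 8 rows per line (x1,x2,x3 fixed per line; x4,x5,x6 runs 000..111 left to right):
  rows 0-7 [x1,x2,x3=000]: 00000000  (ones: 0)
  rows 8-15 [x1,x2,x3=001]: 00000000  (ones: 0)
  rows 16-23 [x1,x2,x3=010]: 11111111  (ones: 8)
  rows 24-31 [x1,x2,x3=011]: 00000000  (ones: 0)
  rows 32-39 [x1,x2,x3=100]: 00110011  (ones: 4)
  rows 40-47 [x1,x2,x3=101]: 11001100  (ones: 4)
  rows 48-55 [x1,x2,x3=110]: 11001100  (ones: 4)
  rows 56-63 [x1,x2,x3=111]: 11001100  (ones: 4)
Count of 1-rows = 0+0+8+0+4+4+4+4 = 24

24


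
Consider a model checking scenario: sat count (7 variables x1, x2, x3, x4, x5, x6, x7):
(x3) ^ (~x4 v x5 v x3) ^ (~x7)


CNF with 3 clauses over 7 vars (128 assignments).
An assignment satisfies CNF iff every clause has >=1 true literal.
Check each row (bits = x1,x2,x3,x4,x5,x6,x7; clause T/F shown):
  row 0 [0000000]: clauses=FTT -> 0
  row 1 [0000001]: clauses=FTF -> 0
  row 2 [0000010]: clauses=FTT -> 0
  row 3 [0000011]: clauses=FTF -> 0
  row 4 [0000100]: clauses=FTT -> 0
  (every remaining row is evaluated the same way; all 128 results are listed next)
Full result column, 8 rows per line (x1,x2,x3,x4 fixed per line; x5,x6,x7 runs 000..111 left to right):
  rows 0-7 [x1,x2,x3,x4=0000]: 00000000  (ones: 0)
  rows 8-15 [x1,x2,x3,x4=0001]: 00000000  (ones: 0)
  rows 16-23 [x1,x2,x3,x4=0010]: 10101010  (ones: 4)
  rows 24-31 [x1,x2,x3,x4=0011]: 10101010  (ones: 4)
  rows 32-39 [x1,x2,x3,x4=0100]: 00000000  (ones: 0)
  rows 40-47 [x1,x2,x3,x4=0101]: 00000000  (ones: 0)
  rows 48-55 [x1,x2,x3,x4=0110]: 10101010  (ones: 4)
  rows 56-63 [x1,x2,x3,x4=0111]: 10101010  (ones: 4)
  rows 64-71 [x1,x2,x3,x4=1000]: 00000000  (ones: 0)
  rows 72-79 [x1,x2,x3,x4=1001]: 00000000  (ones: 0)
  rows 80-87 [x1,x2,x3,x4=1010]: 10101010  (ones: 4)
  rows 88-95 [x1,x2,x3,x4=1011]: 10101010  (ones: 4)
  rows 96-103 [x1,x2,x3,x4=1100]: 00000000  (ones: 0)
  rows 104-111 [x1,x2,x3,x4=1101]: 00000000  (ones: 0)
  rows 112-119 [x1,x2,x3,x4=1110]: 10101010  (ones: 4)
  rows 120-127 [x1,x2,x3,x4=1111]: 10101010  (ones: 4)
Satisfying assignments = 0+0+4+4+0+0+4+4+0+0+4+4+0+0+4+4 = 32

32


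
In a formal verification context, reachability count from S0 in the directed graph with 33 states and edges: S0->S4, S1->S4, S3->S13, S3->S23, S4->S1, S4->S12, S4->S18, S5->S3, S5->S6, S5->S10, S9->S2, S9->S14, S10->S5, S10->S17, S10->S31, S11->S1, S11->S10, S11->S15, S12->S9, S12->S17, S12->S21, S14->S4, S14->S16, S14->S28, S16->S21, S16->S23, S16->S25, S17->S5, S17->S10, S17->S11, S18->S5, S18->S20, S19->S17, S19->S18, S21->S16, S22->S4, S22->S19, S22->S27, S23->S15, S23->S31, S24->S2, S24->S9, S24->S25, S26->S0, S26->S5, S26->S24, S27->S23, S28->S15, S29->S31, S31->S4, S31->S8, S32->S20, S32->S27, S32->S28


BFS from S0:
  layer 0: {S0}
  layer 1: {S4}
  layer 2: {S1, S12, S18}
  layer 3: {S5, S9, S17, S20, S21}
  layer 4: {S2, S3, S6, S10, S11, S14, S16}
  layer 5: {S13, S15, S23, S25, S28, S31}
  layer 6: {S8}
Reachable set: {S0, S1, S2, S3, S4, S5, S6, S8, S9, S10, S11, S12, S13, S14, S15, S16, S17, S18, S20, S21, S23, S25, S28, S31}
Count = 24

24


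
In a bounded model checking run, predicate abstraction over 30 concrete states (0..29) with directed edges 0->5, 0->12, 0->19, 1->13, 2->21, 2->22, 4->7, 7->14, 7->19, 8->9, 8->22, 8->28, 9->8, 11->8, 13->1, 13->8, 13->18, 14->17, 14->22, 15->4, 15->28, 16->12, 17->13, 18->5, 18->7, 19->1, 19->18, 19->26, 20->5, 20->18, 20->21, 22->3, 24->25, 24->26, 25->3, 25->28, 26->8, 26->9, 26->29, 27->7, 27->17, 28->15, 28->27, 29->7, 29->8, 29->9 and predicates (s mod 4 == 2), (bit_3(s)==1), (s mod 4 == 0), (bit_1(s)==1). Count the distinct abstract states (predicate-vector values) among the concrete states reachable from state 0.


BFS from 0:
Concrete reachable: {0, 1, 3, 4, 5, 7, 8, 9, 12, 13, 14, 15, 17, 18, 19, 22, 26, 27, 28, 29}
Abstract via predicates (s mod 4 == 2), (bit_3(s)==1), (s mod 4 == 0), (bit_1(s)==1):
  (0,0,0,0) <- {1, 5, 17}
  (0,0,0,1) <- {3, 7, 19}
  (0,0,1,0) <- {0, 4}
  (0,1,0,0) <- {9, 13, 29}
  (0,1,0,1) <- {15, 27}
  (0,1,1,0) <- {8, 12, 28}
  (1,0,0,1) <- {18, 22}
  (1,1,0,1) <- {14, 26}
Distinct abstract states = 8

8


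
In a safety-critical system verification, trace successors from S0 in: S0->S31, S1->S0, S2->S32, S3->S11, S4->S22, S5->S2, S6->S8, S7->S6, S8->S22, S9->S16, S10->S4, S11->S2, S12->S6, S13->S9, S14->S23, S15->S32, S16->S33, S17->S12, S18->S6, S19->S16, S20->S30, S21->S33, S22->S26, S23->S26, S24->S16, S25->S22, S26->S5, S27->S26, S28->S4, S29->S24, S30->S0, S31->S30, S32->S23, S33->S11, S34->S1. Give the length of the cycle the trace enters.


Trace from S0 until a state repeats:
  S0 -> S31 -> S30 -> S0
S0 first seen at step 0, revisited at step 3.
Cycle length = 3 - 0 = 3

3


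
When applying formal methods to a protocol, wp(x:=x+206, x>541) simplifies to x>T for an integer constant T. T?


Formula: wp(x:=E, P) = P[E/x] (substitute E for x in postcondition)
Step 1: Postcondition: x>541
Step 2: Substitute x+206 for x: x+206>541
Step 3: Solve for x: x > 541-206 = 335

335


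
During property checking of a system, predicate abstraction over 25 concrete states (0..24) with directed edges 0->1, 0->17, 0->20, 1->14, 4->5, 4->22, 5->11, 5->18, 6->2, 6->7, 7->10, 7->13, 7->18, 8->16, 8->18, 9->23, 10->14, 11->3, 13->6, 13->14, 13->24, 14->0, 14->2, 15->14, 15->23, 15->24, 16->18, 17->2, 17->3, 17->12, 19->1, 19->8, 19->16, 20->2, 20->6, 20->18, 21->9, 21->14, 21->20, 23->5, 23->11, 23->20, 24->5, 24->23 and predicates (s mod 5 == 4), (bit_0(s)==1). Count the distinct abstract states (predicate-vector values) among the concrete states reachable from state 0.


BFS from 0:
Concrete reachable: {0, 1, 2, 3, 5, 6, 7, 10, 11, 12, 13, 14, 17, 18, 20, 23, 24}
Abstract via predicates (s mod 5 == 4), (bit_0(s)==1):
  (0,0) <- {0, 2, 6, 10, 12, 18, 20}
  (0,1) <- {1, 3, 5, 7, 11, 13, 17, 23}
  (1,0) <- {14, 24}
Distinct abstract states = 3

3


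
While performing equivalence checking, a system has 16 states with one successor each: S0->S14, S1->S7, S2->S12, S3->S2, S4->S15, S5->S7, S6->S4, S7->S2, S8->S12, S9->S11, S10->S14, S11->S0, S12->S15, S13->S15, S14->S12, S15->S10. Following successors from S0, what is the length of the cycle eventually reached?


Trace from S0 until a state repeats:
  S0 -> S14 -> S12 -> S15 -> S10 -> S14
S14 first seen at step 1, revisited at step 5.
Cycle length = 5 - 1 = 4

4


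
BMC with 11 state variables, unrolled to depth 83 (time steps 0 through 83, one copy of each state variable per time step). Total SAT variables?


BMC unrolls to depth k, creating one copy of each state var for steps 0..k.
Step count = 83 + 1 = 84 (steps 0 through 83)
Vars per step = 11
Total = 11 * 84 = 924

924


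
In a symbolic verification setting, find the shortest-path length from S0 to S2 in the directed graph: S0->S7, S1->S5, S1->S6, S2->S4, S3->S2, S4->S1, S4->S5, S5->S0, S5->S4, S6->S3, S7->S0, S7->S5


BFS layer-by-layer from S0:
  dist 0: {S0}
  dist 1: {S7}
  dist 2: {S5}
  dist 3: {S4}
  dist 4: {S1}
  dist 5: {S6}
  dist 6: {S3}
  dist 7: {S2}
  -> S2 reached at distance 7
Shortest path length = 7

7


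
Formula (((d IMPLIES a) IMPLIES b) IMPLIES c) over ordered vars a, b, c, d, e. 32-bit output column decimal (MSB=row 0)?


Formula: (((d IMPLIES a) IMPLIES b) IMPLIES c) over a, b, c, d, e (32 rows)
Evaluate each row (bits = a,b,c,d,e, MSB first):
  row 0 [00000]: (((0 IMPLIES 0) IMPLIES 0) IMPLIES 0) -> 1
  row 1 [00001]: (((0 IMPLIES 0) IMPLIES 0) IMPLIES 0) -> 1
  row 2 [00010]: (((1 IMPLIES 0) IMPLIES 0) IMPLIES 0) -> 0
  row 3 [00011]: (((1 IMPLIES 0) IMPLIES 0) IMPLIES 0) -> 0
  row 4 [00100]: (((0 IMPLIES 0) IMPLIES 0) IMPLIES 1) -> 1
  row 5 [00101]: (((0 IMPLIES 0) IMPLIES 0) IMPLIES 1) -> 1
  row 6 [00110]: (((1 IMPLIES 0) IMPLIES 0) IMPLIES 1) -> 1
  row 7 [00111]: (((1 IMPLIES 0) IMPLIES 0) IMPLIES 1) -> 1
  row 8 [01000]: (((0 IMPLIES 0) IMPLIES 1) IMPLIES 0) -> 0
  row 9 [01001]: (((0 IMPLIES 0) IMPLIES 1) IMPLIES 0) -> 0
  row 10 [01010]: (((1 IMPLIES 0) IMPLIES 1) IMPLIES 0) -> 0
  row 11 [01011]: (((1 IMPLIES 0) IMPLIES 1) IMPLIES 0) -> 0
  row 12 [01100]: (((0 IMPLIES 0) IMPLIES 1) IMPLIES 1) -> 1
  row 13 [01101]: (((0 IMPLIES 0) IMPLIES 1) IMPLIES 1) -> 1
  row 14 [01110]: (((1 IMPLIES 0) IMPLIES 1) IMPLIES 1) -> 1
  row 15 [01111]: (((1 IMPLIES 0) IMPLIES 1) IMPLIES 1) -> 1
  row 16 [10000]: (((0 IMPLIES 1) IMPLIES 0) IMPLIES 0) -> 1
  row 17 [10001]: (((0 IMPLIES 1) IMPLIES 0) IMPLIES 0) -> 1
  row 18 [10010]: (((1 IMPLIES 1) IMPLIES 0) IMPLIES 0) -> 1
  row 19 [10011]: (((1 IMPLIES 1) IMPLIES 0) IMPLIES 0) -> 1
  row 20 [10100]: (((0 IMPLIES 1) IMPLIES 0) IMPLIES 1) -> 1
  row 21 [10101]: (((0 IMPLIES 1) IMPLIES 0) IMPLIES 1) -> 1
  row 22 [10110]: (((1 IMPLIES 1) IMPLIES 0) IMPLIES 1) -> 1
  row 23 [10111]: (((1 IMPLIES 1) IMPLIES 0) IMPLIES 1) -> 1
  row 24 [11000]: (((0 IMPLIES 1) IMPLIES 1) IMPLIES 0) -> 0
  row 25 [11001]: (((0 IMPLIES 1) IMPLIES 1) IMPLIES 0) -> 0
  row 26 [11010]: (((1 IMPLIES 1) IMPLIES 1) IMPLIES 0) -> 0
  row 27 [11011]: (((1 IMPLIES 1) IMPLIES 1) IMPLIES 0) -> 0
  row 28 [11100]: (((0 IMPLIES 1) IMPLIES 1) IMPLIES 1) -> 1
  row 29 [11101]: (((0 IMPLIES 1) IMPLIES 1) IMPLIES 1) -> 1
  row 30 [11110]: (((1 IMPLIES 1) IMPLIES 1) IMPLIES 1) -> 1
  row 31 [11111]: (((1 IMPLIES 1) IMPLIES 1) IMPLIES 1) -> 1
Full result column, 4 rows per line (a,b,c fixed per line; d,e runs 00..11 left to right):
  rows 0-3 [a,b,c=000]: 1100  = hex C
  rows 4-7 [a,b,c=001]: 1111  = hex F
  rows 8-11 [a,b,c=010]: 0000  = hex 0
  rows 12-15 [a,b,c=011]: 1111  = hex F
  rows 16-19 [a,b,c=100]: 1111  = hex F
  rows 20-23 [a,b,c=101]: 1111  = hex F
  rows 24-27 [a,b,c=110]: 0000  = hex 0
  rows 28-31 [a,b,c=111]: 1111  = hex F
Output column (row 0 .. row 31) = 11001111000011111111111100001111
Output column grouped in 4s = 1100 1111 0000 1111 1111 1111 0000 1111 = 0xCF0FFF0F
Convert to decimal digit by digit (value = value*16 + digit):
  C -> 12
  12*16 + 15 (F) = 207
  207*16 + 0 = 3312
  3312*16 + 15 (F) = 53007
  53007*16 + 15 (F) = 848127
  848127*16 + 15 (F) = 13570047
  13570047*16 + 0 = 217120752
  217120752*16 + 15 (F) = 3473932047
Decimal = 3473932047

3473932047


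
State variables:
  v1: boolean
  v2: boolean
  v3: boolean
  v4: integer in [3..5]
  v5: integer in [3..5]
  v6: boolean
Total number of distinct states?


State space = product of domain sizes of all variables.
Domain sizes:
  v1 (boolean): 2
  v2 (boolean): 2
  v3 (boolean): 2
  v4 (integer in [3..5]): 3
  v5 (integer in [3..5]): 3
  v6 (boolean): 2
Product = 2 * 2 * 2 * 3 * 3 * 2 = 144

144


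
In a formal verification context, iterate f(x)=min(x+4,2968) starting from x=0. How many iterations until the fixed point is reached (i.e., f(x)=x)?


Step 1: x=0, cap=2968, increment=4
Step 2: x grows by 4 each step until capped at 2968; fixed point is x=2968
Step 3: iterations = ceil(2968/4) = 742

742


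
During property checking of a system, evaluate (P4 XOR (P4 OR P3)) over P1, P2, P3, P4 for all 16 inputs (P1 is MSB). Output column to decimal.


Formula: (P4 XOR (P4 OR P3)) over P1, P2, P3, P4 (16 rows)
Evaluate each row (bits = P1,P2,P3,P4, MSB first):
  row 0 [0000]: (0 XOR (0 OR 0)) -> 0
  row 1 [0001]: (1 XOR (1 OR 0)) -> 0
  row 2 [0010]: (0 XOR (0 OR 1)) -> 1
  row 3 [0011]: (1 XOR (1 OR 1)) -> 0
  row 4 [0100]: (0 XOR (0 OR 0)) -> 0
  row 5 [0101]: (1 XOR (1 OR 0)) -> 0
  row 6 [0110]: (0 XOR (0 OR 1)) -> 1
  row 7 [0111]: (1 XOR (1 OR 1)) -> 0
  row 8 [1000]: (0 XOR (0 OR 0)) -> 0
  row 9 [1001]: (1 XOR (1 OR 0)) -> 0
  row 10 [1010]: (0 XOR (0 OR 1)) -> 1
  row 11 [1011]: (1 XOR (1 OR 1)) -> 0
  row 12 [1100]: (0 XOR (0 OR 0)) -> 0
  row 13 [1101]: (1 XOR (1 OR 0)) -> 0
  row 14 [1110]: (0 XOR (0 OR 1)) -> 1
  row 15 [1111]: (1 XOR (1 OR 1)) -> 0
Full result column, 4 rows per line (P1,P2 fixed per line; P3,P4 runs 00..11 left to right):
  rows 0-3 [P1,P2=00]: 0010  = hex 2
  rows 4-7 [P1,P2=01]: 0010  = hex 2
  rows 8-11 [P1,P2=10]: 0010  = hex 2
  rows 12-15 [P1,P2=11]: 0010  = hex 2
Output column (row 0 .. row 15) = 0010001000100010
Output column grouped in 4s = 0010 0010 0010 0010 = 0x2222
Convert to decimal digit by digit (value = value*16 + digit):
  2 -> 2
  2*16 + 2 = 34
  34*16 + 2 = 546
  546*16 + 2 = 8738
Decimal = 8738

8738


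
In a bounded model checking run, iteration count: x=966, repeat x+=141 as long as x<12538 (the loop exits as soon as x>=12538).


Step 1: x goes from 966 toward 12538 by 141; the body runs while x<12538, so iterations = ceil((bound-start)/step)
Step 2: Distance=11572
Step 3: ceil(11572/141)=83

83


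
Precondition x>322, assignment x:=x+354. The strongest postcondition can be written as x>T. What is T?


Formula: sp(P, x:=E) = exists old_x. (x = E[old_x/x]) AND P[old_x/x] (old_x is the value of x before the assignment; eliminate old_x by solving x = E[old_x/x] for old_x)
Step 1: Precondition P: x>322, i.e. old_x > 322
Step 2: Assignment gives x = old_x + 354, so old_x = x - 354
Step 3: Substitute into P: x - 354 > 322
Step 4: Simplify: x > 322+354 = 676

676


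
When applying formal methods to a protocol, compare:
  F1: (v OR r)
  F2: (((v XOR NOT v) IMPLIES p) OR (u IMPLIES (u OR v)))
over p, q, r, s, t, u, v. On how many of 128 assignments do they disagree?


F1 = (v OR r)
F2 = (((v XOR NOT v) IMPLIES p) OR (u IMPLIES (u OR v)))
Evaluate both on each of 128 rows (bits = p,q,r,s,t,u,v):
  row 0 [0000000]: F1=0 F2=1 (differ) -> 1
  row 1 [0000001]: F1=1 F2=1 -> 0
  row 2 [0000010]: F1=0 F2=1 (differ) -> 1
  row 3 [0000011]: F1=1 F2=1 -> 0
  row 4 [0000100]: F1=0 F2=1 (differ) -> 1
  (every remaining row is evaluated the same way; all 128 results are listed next)
Full result column, 8 rows per line (p,q,r,s fixed per line; t,u,v runs 000..111 left to right):
  rows 0-7 [p,q,r,s=0000]: 10101010  (ones: 4)
  rows 8-15 [p,q,r,s=0001]: 10101010  (ones: 4)
  rows 16-23 [p,q,r,s=0010]: 00000000  (ones: 0)
  rows 24-31 [p,q,r,s=0011]: 00000000  (ones: 0)
  rows 32-39 [p,q,r,s=0100]: 10101010  (ones: 4)
  rows 40-47 [p,q,r,s=0101]: 10101010  (ones: 4)
  rows 48-55 [p,q,r,s=0110]: 00000000  (ones: 0)
  rows 56-63 [p,q,r,s=0111]: 00000000  (ones: 0)
  rows 64-71 [p,q,r,s=1000]: 10101010  (ones: 4)
  rows 72-79 [p,q,r,s=1001]: 10101010  (ones: 4)
  rows 80-87 [p,q,r,s=1010]: 00000000  (ones: 0)
  rows 88-95 [p,q,r,s=1011]: 00000000  (ones: 0)
  rows 96-103 [p,q,r,s=1100]: 10101010  (ones: 4)
  rows 104-111 [p,q,r,s=1101]: 10101010  (ones: 4)
  rows 112-119 [p,q,r,s=1110]: 00000000  (ones: 0)
  rows 120-127 [p,q,r,s=1111]: 00000000  (ones: 0)
Disagreements = 4+4+0+0+4+4+0+0+4+4+0+0+4+4+0+0 = 32

32


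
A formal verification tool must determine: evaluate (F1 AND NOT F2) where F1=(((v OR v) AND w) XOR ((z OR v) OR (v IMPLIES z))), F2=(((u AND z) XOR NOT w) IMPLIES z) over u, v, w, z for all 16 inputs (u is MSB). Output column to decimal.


F1 = (((v OR v) AND w) XOR ((z OR v) OR (v IMPLIES z)))
F2 = (((u AND z) XOR NOT w) IMPLIES z)
Counterexample to F1=>F2 is where F1=1 and F2=0.
Evaluate each row (bits = u,v,w,z, MSB first):
  row 0 [0000]: F1=1 F2=0 -> F1&~F2 -> 1
  row 1 [0001]: F1=1 F2=1 -> F1&~F2 -> 0
  row 2 [0010]: F1=1 F2=1 -> F1&~F2 -> 0
  row 3 [0011]: F1=1 F2=1 -> F1&~F2 -> 0
  row 4 [0100]: F1=1 F2=0 -> F1&~F2 -> 1
  row 5 [0101]: F1=1 F2=1 -> F1&~F2 -> 0
  row 6 [0110]: F1=0 F2=1 -> F1&~F2 -> 0
  row 7 [0111]: F1=0 F2=1 -> F1&~F2 -> 0
  row 8 [1000]: F1=1 F2=0 -> F1&~F2 -> 1
  row 9 [1001]: F1=1 F2=1 -> F1&~F2 -> 0
  row 10 [1010]: F1=1 F2=1 -> F1&~F2 -> 0
  row 11 [1011]: F1=1 F2=1 -> F1&~F2 -> 0
  row 12 [1100]: F1=1 F2=0 -> F1&~F2 -> 1
  row 13 [1101]: F1=1 F2=1 -> F1&~F2 -> 0
  row 14 [1110]: F1=0 F2=1 -> F1&~F2 -> 0
  row 15 [1111]: F1=0 F2=1 -> F1&~F2 -> 0
Full result column, 4 rows per line (u,v fixed per line; w,z runs 00..11 left to right):
  rows 0-3 [u,v=00]: 1000  = hex 8
  rows 4-7 [u,v=01]: 1000  = hex 8
  rows 8-11 [u,v=10]: 1000  = hex 8
  rows 12-15 [u,v=11]: 1000  = hex 8
Counterexample vector (row 0 .. row 15) = 1000100010001000
Output column grouped in 4s = 1000 1000 1000 1000 = 0x8888
Convert to decimal digit by digit (value = value*16 + digit):
  8 -> 8
  8*16 + 8 = 136
  136*16 + 8 = 2184
  2184*16 + 8 = 34952
Decimal = 34952

34952


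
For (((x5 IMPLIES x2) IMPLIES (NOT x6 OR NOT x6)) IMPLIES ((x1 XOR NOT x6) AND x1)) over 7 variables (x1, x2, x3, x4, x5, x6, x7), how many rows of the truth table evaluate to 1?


Formula: (((x5 IMPLIES x2) IMPLIES (NOT x6 OR NOT x6)) IMPLIES ((x1 XOR NOT x6) AND x1)) over 7 vars (128 rows)
Evaluate each row (x1, x2, x3, x4, x5, x6, x7 as bits, MSB first):
  row 0 [0000000]: (((0 IMPLIES 0) IMPLIES (NOT 0 OR NOT 0)) IMPLIES ((0 XOR NOT 0) AND 0)) -> 0
  row 1 [0000001]: (((0 IMPLIES 0) IMPLIES (NOT 0 OR NOT 0)) IMPLIES ((0 XOR NOT 0) AND 0)) -> 0
  row 2 [0000010]: (((0 IMPLIES 0) IMPLIES (NOT 1 OR NOT 1)) IMPLIES ((0 XOR NOT 1) AND 0)) -> 1
  row 3 [0000011]: (((0 IMPLIES 0) IMPLIES (NOT 1 OR NOT 1)) IMPLIES ((0 XOR NOT 1) AND 0)) -> 1
  row 4 [0000100]: (((1 IMPLIES 0) IMPLIES (NOT 0 OR NOT 0)) IMPLIES ((0 XOR NOT 0) AND 0)) -> 0
  (every remaining row is evaluated the same way; all 128 results are listed next)
Full result column, 8 rows per line (x1,x2,x3,x4 fixed per line; x5,x6,x7 runs 000..111 left to right):
  rows 0-7 [x1,x2,x3,x4=0000]: 00110000  (ones: 2)
  rows 8-15 [x1,x2,x3,x4=0001]: 00110000  (ones: 2)
  rows 16-23 [x1,x2,x3,x4=0010]: 00110000  (ones: 2)
  rows 24-31 [x1,x2,x3,x4=0011]: 00110000  (ones: 2)
  rows 32-39 [x1,x2,x3,x4=0100]: 00110011  (ones: 4)
  rows 40-47 [x1,x2,x3,x4=0101]: 00110011  (ones: 4)
  rows 48-55 [x1,x2,x3,x4=0110]: 00110011  (ones: 4)
  rows 56-63 [x1,x2,x3,x4=0111]: 00110011  (ones: 4)
  rows 64-71 [x1,x2,x3,x4=1000]: 00110011  (ones: 4)
  rows 72-79 [x1,x2,x3,x4=1001]: 00110011  (ones: 4)
  rows 80-87 [x1,x2,x3,x4=1010]: 00110011  (ones: 4)
  rows 88-95 [x1,x2,x3,x4=1011]: 00110011  (ones: 4)
  rows 96-103 [x1,x2,x3,x4=1100]: 00110011  (ones: 4)
  rows 104-111 [x1,x2,x3,x4=1101]: 00110011  (ones: 4)
  rows 112-119 [x1,x2,x3,x4=1110]: 00110011  (ones: 4)
  rows 120-127 [x1,x2,x3,x4=1111]: 00110011  (ones: 4)
Count of 1-rows = 2+2+2+2+4+4+4+4+4+4+4+4+4+4+4+4 = 56

56


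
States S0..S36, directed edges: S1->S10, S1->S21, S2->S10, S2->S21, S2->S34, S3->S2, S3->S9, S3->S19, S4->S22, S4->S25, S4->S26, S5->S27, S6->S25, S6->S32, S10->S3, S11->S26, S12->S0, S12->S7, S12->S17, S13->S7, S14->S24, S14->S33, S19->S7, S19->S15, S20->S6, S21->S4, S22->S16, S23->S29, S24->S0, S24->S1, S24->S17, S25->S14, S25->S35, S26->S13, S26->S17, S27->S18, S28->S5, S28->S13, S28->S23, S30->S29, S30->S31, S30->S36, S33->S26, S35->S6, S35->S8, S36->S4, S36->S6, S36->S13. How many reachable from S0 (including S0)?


BFS from S0:
  layer 0: {S0}
Reachable set: {S0}
Count = 1

1


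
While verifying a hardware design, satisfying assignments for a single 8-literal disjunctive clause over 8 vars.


Step 1: Total=2^8=256
Step 2: Unsat when all 8 false: 2^0=1
Step 3: Sat=256-1=255

255


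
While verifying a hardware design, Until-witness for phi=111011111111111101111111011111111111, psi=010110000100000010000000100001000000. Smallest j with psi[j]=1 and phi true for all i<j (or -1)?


(phi U psi) at 0: need smallest j with psi[j]=1 and phi[i]=1 for all i in [0,j).
Scan from step 0:
  step 0: phi=1, psi=0 -> continue
  step 1: psi=1 and phi held for [0,1) -> witness found
Witness step = 1

1


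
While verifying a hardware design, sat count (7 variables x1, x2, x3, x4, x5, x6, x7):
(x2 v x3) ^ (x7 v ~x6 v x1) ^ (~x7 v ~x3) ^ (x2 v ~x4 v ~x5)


CNF with 4 clauses over 7 vars (128 assignments).
An assignment satisfies CNF iff every clause has >=1 true literal.
Check each row (bits = x1,x2,x3,x4,x5,x6,x7; clause T/F shown):
  row 0 [0000000]: clauses=FTTT -> 0
  row 1 [0000001]: clauses=FTTT -> 0
  row 2 [0000010]: clauses=FFTT -> 0
  row 3 [0000011]: clauses=FTTT -> 0
  row 4 [0000100]: clauses=FTTT -> 0
  (every remaining row is evaluated the same way; all 128 results are listed next)
Full result column, 8 rows per line (x1,x2,x3,x4 fixed per line; x5,x6,x7 runs 000..111 left to right):
  rows 0-7 [x1,x2,x3,x4=0000]: 00000000  (ones: 0)
  rows 8-15 [x1,x2,x3,x4=0001]: 00000000  (ones: 0)
  rows 16-23 [x1,x2,x3,x4=0010]: 10001000  (ones: 2)
  rows 24-31 [x1,x2,x3,x4=0011]: 10000000  (ones: 1)
  rows 32-39 [x1,x2,x3,x4=0100]: 11011101  (ones: 6)
  rows 40-47 [x1,x2,x3,x4=0101]: 11011101  (ones: 6)
  rows 48-55 [x1,x2,x3,x4=0110]: 10001000  (ones: 2)
  rows 56-63 [x1,x2,x3,x4=0111]: 10001000  (ones: 2)
  rows 64-71 [x1,x2,x3,x4=1000]: 00000000  (ones: 0)
  rows 72-79 [x1,x2,x3,x4=1001]: 00000000  (ones: 0)
  rows 80-87 [x1,x2,x3,x4=1010]: 10101010  (ones: 4)
  rows 88-95 [x1,x2,x3,x4=1011]: 10100000  (ones: 2)
  rows 96-103 [x1,x2,x3,x4=1100]: 11111111  (ones: 8)
  rows 104-111 [x1,x2,x3,x4=1101]: 11111111  (ones: 8)
  rows 112-119 [x1,x2,x3,x4=1110]: 10101010  (ones: 4)
  rows 120-127 [x1,x2,x3,x4=1111]: 10101010  (ones: 4)
Satisfying assignments = 0+0+2+1+6+6+2+2+0+0+4+2+8+8+4+4 = 49

49


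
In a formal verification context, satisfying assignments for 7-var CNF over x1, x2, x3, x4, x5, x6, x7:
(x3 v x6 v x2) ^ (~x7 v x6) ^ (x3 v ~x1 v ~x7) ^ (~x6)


CNF with 4 clauses over 7 vars (128 assignments).
An assignment satisfies CNF iff every clause has >=1 true literal.
Check each row (bits = x1,x2,x3,x4,x5,x6,x7; clause T/F shown):
  row 0 [0000000]: clauses=FTTT -> 0
  row 1 [0000001]: clauses=FFTT -> 0
  row 2 [0000010]: clauses=TTTF -> 0
  row 3 [0000011]: clauses=TTTF -> 0
  row 4 [0000100]: clauses=FTTT -> 0
  (every remaining row is evaluated the same way; all 128 results are listed next)
Full result column, 8 rows per line (x1,x2,x3,x4 fixed per line; x5,x6,x7 runs 000..111 left to right):
  rows 0-7 [x1,x2,x3,x4=0000]: 00000000  (ones: 0)
  rows 8-15 [x1,x2,x3,x4=0001]: 00000000  (ones: 0)
  rows 16-23 [x1,x2,x3,x4=0010]: 10001000  (ones: 2)
  rows 24-31 [x1,x2,x3,x4=0011]: 10001000  (ones: 2)
  rows 32-39 [x1,x2,x3,x4=0100]: 10001000  (ones: 2)
  rows 40-47 [x1,x2,x3,x4=0101]: 10001000  (ones: 2)
  rows 48-55 [x1,x2,x3,x4=0110]: 10001000  (ones: 2)
  rows 56-63 [x1,x2,x3,x4=0111]: 10001000  (ones: 2)
  rows 64-71 [x1,x2,x3,x4=1000]: 00000000  (ones: 0)
  rows 72-79 [x1,x2,x3,x4=1001]: 00000000  (ones: 0)
  rows 80-87 [x1,x2,x3,x4=1010]: 10001000  (ones: 2)
  rows 88-95 [x1,x2,x3,x4=1011]: 10001000  (ones: 2)
  rows 96-103 [x1,x2,x3,x4=1100]: 10001000  (ones: 2)
  rows 104-111 [x1,x2,x3,x4=1101]: 10001000  (ones: 2)
  rows 112-119 [x1,x2,x3,x4=1110]: 10001000  (ones: 2)
  rows 120-127 [x1,x2,x3,x4=1111]: 10001000  (ones: 2)
Satisfying assignments = 0+0+2+2+2+2+2+2+0+0+2+2+2+2+2+2 = 24

24


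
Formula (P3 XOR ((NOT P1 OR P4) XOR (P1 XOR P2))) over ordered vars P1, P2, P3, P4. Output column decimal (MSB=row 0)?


Formula: (P3 XOR ((NOT P1 OR P4) XOR (P1 XOR P2))) over P1, P2, P3, P4 (16 rows)
Evaluate each row (bits = P1,P2,P3,P4, MSB first):
  row 0 [0000]: (0 XOR ((NOT 0 OR 0) XOR (0 XOR 0))) -> 1
  row 1 [0001]: (0 XOR ((NOT 0 OR 1) XOR (0 XOR 0))) -> 1
  row 2 [0010]: (1 XOR ((NOT 0 OR 0) XOR (0 XOR 0))) -> 0
  row 3 [0011]: (1 XOR ((NOT 0 OR 1) XOR (0 XOR 0))) -> 0
  row 4 [0100]: (0 XOR ((NOT 0 OR 0) XOR (0 XOR 1))) -> 0
  row 5 [0101]: (0 XOR ((NOT 0 OR 1) XOR (0 XOR 1))) -> 0
  row 6 [0110]: (1 XOR ((NOT 0 OR 0) XOR (0 XOR 1))) -> 1
  row 7 [0111]: (1 XOR ((NOT 0 OR 1) XOR (0 XOR 1))) -> 1
  row 8 [1000]: (0 XOR ((NOT 1 OR 0) XOR (1 XOR 0))) -> 1
  row 9 [1001]: (0 XOR ((NOT 1 OR 1) XOR (1 XOR 0))) -> 0
  row 10 [1010]: (1 XOR ((NOT 1 OR 0) XOR (1 XOR 0))) -> 0
  row 11 [1011]: (1 XOR ((NOT 1 OR 1) XOR (1 XOR 0))) -> 1
  row 12 [1100]: (0 XOR ((NOT 1 OR 0) XOR (1 XOR 1))) -> 0
  row 13 [1101]: (0 XOR ((NOT 1 OR 1) XOR (1 XOR 1))) -> 1
  row 14 [1110]: (1 XOR ((NOT 1 OR 0) XOR (1 XOR 1))) -> 1
  row 15 [1111]: (1 XOR ((NOT 1 OR 1) XOR (1 XOR 1))) -> 0
Full result column, 4 rows per line (P1,P2 fixed per line; P3,P4 runs 00..11 left to right):
  rows 0-3 [P1,P2=00]: 1100  = hex C
  rows 4-7 [P1,P2=01]: 0011  = hex 3
  rows 8-11 [P1,P2=10]: 1001  = hex 9
  rows 12-15 [P1,P2=11]: 0110  = hex 6
Output column (row 0 .. row 15) = 1100001110010110
Output column grouped in 4s = 1100 0011 1001 0110 = 0xC396
Convert to decimal digit by digit (value = value*16 + digit):
  C -> 12
  12*16 + 3 = 195
  195*16 + 9 = 3129
  3129*16 + 6 = 50070
Decimal = 50070

50070


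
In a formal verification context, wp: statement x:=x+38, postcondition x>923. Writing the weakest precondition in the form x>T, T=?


Formula: wp(x:=E, P) = P[E/x] (substitute E for x in postcondition)
Step 1: Postcondition: x>923
Step 2: Substitute x+38 for x: x+38>923
Step 3: Solve for x: x > 923-38 = 885

885


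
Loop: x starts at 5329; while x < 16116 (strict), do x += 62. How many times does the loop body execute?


Step 1: x goes from 5329 toward 16116 by 62; the body runs while x<16116, so iterations = ceil((bound-start)/step)
Step 2: Distance=10787
Step 3: ceil(10787/62)=174

174


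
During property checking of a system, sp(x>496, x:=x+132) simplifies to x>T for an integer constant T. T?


Formula: sp(P, x:=E) = exists old_x. (x = E[old_x/x]) AND P[old_x/x] (old_x is the value of x before the assignment; eliminate old_x by solving x = E[old_x/x] for old_x)
Step 1: Precondition P: x>496, i.e. old_x > 496
Step 2: Assignment gives x = old_x + 132, so old_x = x - 132
Step 3: Substitute into P: x - 132 > 496
Step 4: Simplify: x > 496+132 = 628

628


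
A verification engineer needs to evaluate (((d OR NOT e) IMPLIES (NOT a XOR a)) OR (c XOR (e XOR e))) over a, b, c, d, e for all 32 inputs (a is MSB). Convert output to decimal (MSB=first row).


Formula: (((d OR NOT e) IMPLIES (NOT a XOR a)) OR (c XOR (e XOR e))) over a, b, c, d, e (32 rows)
Evaluate each row (bits = a,b,c,d,e, MSB first):
  row 0 [00000]: (((0 OR NOT 0) IMPLIES (NOT 0 XOR 0)) OR (0 XOR (0 XOR 0))) -> 1
  row 1 [00001]: (((0 OR NOT 1) IMPLIES (NOT 0 XOR 0)) OR (0 XOR (1 XOR 1))) -> 1
  row 2 [00010]: (((1 OR NOT 0) IMPLIES (NOT 0 XOR 0)) OR (0 XOR (0 XOR 0))) -> 1
  row 3 [00011]: (((1 OR NOT 1) IMPLIES (NOT 0 XOR 0)) OR (0 XOR (1 XOR 1))) -> 1
  row 4 [00100]: (((0 OR NOT 0) IMPLIES (NOT 0 XOR 0)) OR (1 XOR (0 XOR 0))) -> 1
  row 5 [00101]: (((0 OR NOT 1) IMPLIES (NOT 0 XOR 0)) OR (1 XOR (1 XOR 1))) -> 1
  row 6 [00110]: (((1 OR NOT 0) IMPLIES (NOT 0 XOR 0)) OR (1 XOR (0 XOR 0))) -> 1
  row 7 [00111]: (((1 OR NOT 1) IMPLIES (NOT 0 XOR 0)) OR (1 XOR (1 XOR 1))) -> 1
  row 8 [01000]: (((0 OR NOT 0) IMPLIES (NOT 0 XOR 0)) OR (0 XOR (0 XOR 0))) -> 1
  row 9 [01001]: (((0 OR NOT 1) IMPLIES (NOT 0 XOR 0)) OR (0 XOR (1 XOR 1))) -> 1
  row 10 [01010]: (((1 OR NOT 0) IMPLIES (NOT 0 XOR 0)) OR (0 XOR (0 XOR 0))) -> 1
  row 11 [01011]: (((1 OR NOT 1) IMPLIES (NOT 0 XOR 0)) OR (0 XOR (1 XOR 1))) -> 1
  row 12 [01100]: (((0 OR NOT 0) IMPLIES (NOT 0 XOR 0)) OR (1 XOR (0 XOR 0))) -> 1
  row 13 [01101]: (((0 OR NOT 1) IMPLIES (NOT 0 XOR 0)) OR (1 XOR (1 XOR 1))) -> 1
  row 14 [01110]: (((1 OR NOT 0) IMPLIES (NOT 0 XOR 0)) OR (1 XOR (0 XOR 0))) -> 1
  row 15 [01111]: (((1 OR NOT 1) IMPLIES (NOT 0 XOR 0)) OR (1 XOR (1 XOR 1))) -> 1
  row 16 [10000]: (((0 OR NOT 0) IMPLIES (NOT 1 XOR 1)) OR (0 XOR (0 XOR 0))) -> 1
  row 17 [10001]: (((0 OR NOT 1) IMPLIES (NOT 1 XOR 1)) OR (0 XOR (1 XOR 1))) -> 1
  row 18 [10010]: (((1 OR NOT 0) IMPLIES (NOT 1 XOR 1)) OR (0 XOR (0 XOR 0))) -> 1
  row 19 [10011]: (((1 OR NOT 1) IMPLIES (NOT 1 XOR 1)) OR (0 XOR (1 XOR 1))) -> 1
  row 20 [10100]: (((0 OR NOT 0) IMPLIES (NOT 1 XOR 1)) OR (1 XOR (0 XOR 0))) -> 1
  row 21 [10101]: (((0 OR NOT 1) IMPLIES (NOT 1 XOR 1)) OR (1 XOR (1 XOR 1))) -> 1
  row 22 [10110]: (((1 OR NOT 0) IMPLIES (NOT 1 XOR 1)) OR (1 XOR (0 XOR 0))) -> 1
  row 23 [10111]: (((1 OR NOT 1) IMPLIES (NOT 1 XOR 1)) OR (1 XOR (1 XOR 1))) -> 1
  row 24 [11000]: (((0 OR NOT 0) IMPLIES (NOT 1 XOR 1)) OR (0 XOR (0 XOR 0))) -> 1
  row 25 [11001]: (((0 OR NOT 1) IMPLIES (NOT 1 XOR 1)) OR (0 XOR (1 XOR 1))) -> 1
  row 26 [11010]: (((1 OR NOT 0) IMPLIES (NOT 1 XOR 1)) OR (0 XOR (0 XOR 0))) -> 1
  row 27 [11011]: (((1 OR NOT 1) IMPLIES (NOT 1 XOR 1)) OR (0 XOR (1 XOR 1))) -> 1
  row 28 [11100]: (((0 OR NOT 0) IMPLIES (NOT 1 XOR 1)) OR (1 XOR (0 XOR 0))) -> 1
  row 29 [11101]: (((0 OR NOT 1) IMPLIES (NOT 1 XOR 1)) OR (1 XOR (1 XOR 1))) -> 1
  row 30 [11110]: (((1 OR NOT 0) IMPLIES (NOT 1 XOR 1)) OR (1 XOR (0 XOR 0))) -> 1
  row 31 [11111]: (((1 OR NOT 1) IMPLIES (NOT 1 XOR 1)) OR (1 XOR (1 XOR 1))) -> 1
Full result column, 4 rows per line (a,b,c fixed per line; d,e runs 00..11 left to right):
  rows 0-3 [a,b,c=000]: 1111  = hex F
  rows 4-7 [a,b,c=001]: 1111  = hex F
  rows 8-11 [a,b,c=010]: 1111  = hex F
  rows 12-15 [a,b,c=011]: 1111  = hex F
  rows 16-19 [a,b,c=100]: 1111  = hex F
  rows 20-23 [a,b,c=101]: 1111  = hex F
  rows 24-27 [a,b,c=110]: 1111  = hex F
  rows 28-31 [a,b,c=111]: 1111  = hex F
Output column (row 0 .. row 31) = 11111111111111111111111111111111
Output column grouped in 4s = 1111 1111 1111 1111 1111 1111 1111 1111 = 0xFFFFFFFF
Convert to decimal digit by digit (value = value*16 + digit):
  F -> 15
  15*16 + 15 (F) = 255
  255*16 + 15 (F) = 4095
  4095*16 + 15 (F) = 65535
  65535*16 + 15 (F) = 1048575
  1048575*16 + 15 (F) = 16777215
  16777215*16 + 15 (F) = 268435455
  268435455*16 + 15 (F) = 4294967295
Decimal = 4294967295

4294967295


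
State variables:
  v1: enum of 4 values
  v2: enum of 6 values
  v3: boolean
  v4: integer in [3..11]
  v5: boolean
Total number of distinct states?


State space = product of domain sizes of all variables.
Domain sizes:
  v1 (enum of 4 values): 4
  v2 (enum of 6 values): 6
  v3 (boolean): 2
  v4 (integer in [3..11]): 9
  v5 (boolean): 2
Product = 4 * 6 * 2 * 9 * 2 = 864

864


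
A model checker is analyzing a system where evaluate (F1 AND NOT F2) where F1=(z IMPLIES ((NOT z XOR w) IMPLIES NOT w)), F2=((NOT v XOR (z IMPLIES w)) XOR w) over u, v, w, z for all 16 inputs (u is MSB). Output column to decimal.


F1 = (z IMPLIES ((NOT z XOR w) IMPLIES NOT w))
F2 = ((NOT v XOR (z IMPLIES w)) XOR w)
Counterexample to F1=>F2 is where F1=1 and F2=0.
Evaluate each row (bits = u,v,w,z, MSB first):
  row 0 [0000]: F1=1 F2=0 -> F1&~F2 -> 1
  row 1 [0001]: F1=1 F2=1 -> F1&~F2 -> 0
  row 2 [0010]: F1=1 F2=1 -> F1&~F2 -> 0
  row 3 [0011]: F1=0 F2=1 -> F1&~F2 -> 0
  row 4 [0100]: F1=1 F2=1 -> F1&~F2 -> 0
  row 5 [0101]: F1=1 F2=0 -> F1&~F2 -> 1
  row 6 [0110]: F1=1 F2=0 -> F1&~F2 -> 1
  row 7 [0111]: F1=0 F2=0 -> F1&~F2 -> 0
  row 8 [1000]: F1=1 F2=0 -> F1&~F2 -> 1
  row 9 [1001]: F1=1 F2=1 -> F1&~F2 -> 0
  row 10 [1010]: F1=1 F2=1 -> F1&~F2 -> 0
  row 11 [1011]: F1=0 F2=1 -> F1&~F2 -> 0
  row 12 [1100]: F1=1 F2=1 -> F1&~F2 -> 0
  row 13 [1101]: F1=1 F2=0 -> F1&~F2 -> 1
  row 14 [1110]: F1=1 F2=0 -> F1&~F2 -> 1
  row 15 [1111]: F1=0 F2=0 -> F1&~F2 -> 0
Full result column, 4 rows per line (u,v fixed per line; w,z runs 00..11 left to right):
  rows 0-3 [u,v=00]: 1000  = hex 8
  rows 4-7 [u,v=01]: 0110  = hex 6
  rows 8-11 [u,v=10]: 1000  = hex 8
  rows 12-15 [u,v=11]: 0110  = hex 6
Counterexample vector (row 0 .. row 15) = 1000011010000110
Output column grouped in 4s = 1000 0110 1000 0110 = 0x8686
Convert to decimal digit by digit (value = value*16 + digit):
  8 -> 8
  8*16 + 6 = 134
  134*16 + 8 = 2152
  2152*16 + 6 = 34438
Decimal = 34438

34438
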